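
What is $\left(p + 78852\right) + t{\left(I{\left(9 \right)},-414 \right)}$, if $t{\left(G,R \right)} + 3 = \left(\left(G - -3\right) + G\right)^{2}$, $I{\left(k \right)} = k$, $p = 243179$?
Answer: $322469$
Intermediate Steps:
$t{\left(G,R \right)} = -3 + \left(3 + 2 G\right)^{2}$ ($t{\left(G,R \right)} = -3 + \left(\left(G - -3\right) + G\right)^{2} = -3 + \left(\left(G + 3\right) + G\right)^{2} = -3 + \left(\left(3 + G\right) + G\right)^{2} = -3 + \left(3 + 2 G\right)^{2}$)
$\left(p + 78852\right) + t{\left(I{\left(9 \right)},-414 \right)} = \left(243179 + 78852\right) - \left(3 - \left(3 + 2 \cdot 9\right)^{2}\right) = 322031 - \left(3 - \left(3 + 18\right)^{2}\right) = 322031 - \left(3 - 21^{2}\right) = 322031 + \left(-3 + 441\right) = 322031 + 438 = 322469$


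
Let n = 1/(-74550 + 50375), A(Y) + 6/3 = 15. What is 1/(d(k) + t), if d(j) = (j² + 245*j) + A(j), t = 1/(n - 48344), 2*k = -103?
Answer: -4674864804/46525423342309 ≈ -0.00010048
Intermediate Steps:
k = -103/2 (k = (½)*(-103) = -103/2 ≈ -51.500)
A(Y) = 13 (A(Y) = -2 + 15 = 13)
n = -1/24175 (n = 1/(-24175) = -1/24175 ≈ -4.1365e-5)
t = -24175/1168716201 (t = 1/(-1/24175 - 48344) = 1/(-1168716201/24175) = -24175/1168716201 ≈ -2.0685e-5)
d(j) = 13 + j² + 245*j (d(j) = (j² + 245*j) + 13 = 13 + j² + 245*j)
1/(d(k) + t) = 1/((13 + (-103/2)² + 245*(-103/2)) - 24175/1168716201) = 1/((13 + 10609/4 - 25235/2) - 24175/1168716201) = 1/(-39809/4 - 24175/1168716201) = 1/(-46525423342309/4674864804) = -4674864804/46525423342309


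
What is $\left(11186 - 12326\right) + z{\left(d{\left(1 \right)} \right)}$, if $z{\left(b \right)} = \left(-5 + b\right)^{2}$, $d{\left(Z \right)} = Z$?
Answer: $-1124$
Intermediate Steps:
$\left(11186 - 12326\right) + z{\left(d{\left(1 \right)} \right)} = \left(11186 - 12326\right) + \left(-5 + 1\right)^{2} = -1140 + \left(-4\right)^{2} = -1140 + 16 = -1124$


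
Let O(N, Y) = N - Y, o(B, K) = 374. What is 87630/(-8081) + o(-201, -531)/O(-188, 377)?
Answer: -52533244/4565765 ≈ -11.506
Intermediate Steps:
87630/(-8081) + o(-201, -531)/O(-188, 377) = 87630/(-8081) + 374/(-188 - 1*377) = 87630*(-1/8081) + 374/(-188 - 377) = -87630/8081 + 374/(-565) = -87630/8081 + 374*(-1/565) = -87630/8081 - 374/565 = -52533244/4565765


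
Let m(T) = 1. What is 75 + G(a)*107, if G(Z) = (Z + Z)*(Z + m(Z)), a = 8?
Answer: 15483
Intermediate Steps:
G(Z) = 2*Z*(1 + Z) (G(Z) = (Z + Z)*(Z + 1) = (2*Z)*(1 + Z) = 2*Z*(1 + Z))
75 + G(a)*107 = 75 + (2*8*(1 + 8))*107 = 75 + (2*8*9)*107 = 75 + 144*107 = 75 + 15408 = 15483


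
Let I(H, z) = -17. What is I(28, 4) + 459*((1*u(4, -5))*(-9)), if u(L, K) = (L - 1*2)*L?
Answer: -33065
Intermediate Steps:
u(L, K) = L*(-2 + L) (u(L, K) = (L - 2)*L = (-2 + L)*L = L*(-2 + L))
I(28, 4) + 459*((1*u(4, -5))*(-9)) = -17 + 459*((1*(4*(-2 + 4)))*(-9)) = -17 + 459*((1*(4*2))*(-9)) = -17 + 459*((1*8)*(-9)) = -17 + 459*(8*(-9)) = -17 + 459*(-72) = -17 - 33048 = -33065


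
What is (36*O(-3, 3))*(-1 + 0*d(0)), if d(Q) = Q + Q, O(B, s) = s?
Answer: -108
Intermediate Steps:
d(Q) = 2*Q
(36*O(-3, 3))*(-1 + 0*d(0)) = (36*3)*(-1 + 0*(2*0)) = 108*(-1 + 0*0) = 108*(-1 + 0) = 108*(-1) = -108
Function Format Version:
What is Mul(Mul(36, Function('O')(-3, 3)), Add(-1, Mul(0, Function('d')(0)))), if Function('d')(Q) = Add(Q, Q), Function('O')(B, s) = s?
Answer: -108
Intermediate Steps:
Function('d')(Q) = Mul(2, Q)
Mul(Mul(36, Function('O')(-3, 3)), Add(-1, Mul(0, Function('d')(0)))) = Mul(Mul(36, 3), Add(-1, Mul(0, Mul(2, 0)))) = Mul(108, Add(-1, Mul(0, 0))) = Mul(108, Add(-1, 0)) = Mul(108, -1) = -108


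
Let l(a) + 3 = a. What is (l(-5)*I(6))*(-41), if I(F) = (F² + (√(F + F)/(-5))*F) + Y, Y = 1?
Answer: 12136 - 3936*√3/5 ≈ 10773.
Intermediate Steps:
l(a) = -3 + a
I(F) = 1 + F² - √2*F^(3/2)/5 (I(F) = (F² + (√(F + F)/(-5))*F) + 1 = (F² + (√(2*F)*(-⅕))*F) + 1 = (F² + ((√2*√F)*(-⅕))*F) + 1 = (F² + (-√2*√F/5)*F) + 1 = (F² - √2*F^(3/2)/5) + 1 = 1 + F² - √2*F^(3/2)/5)
(l(-5)*I(6))*(-41) = ((-3 - 5)*(1 + 6² - √2*6^(3/2)/5))*(-41) = -8*(1 + 36 - √2*6*√6/5)*(-41) = -8*(1 + 36 - 12*√3/5)*(-41) = -8*(37 - 12*√3/5)*(-41) = (-296 + 96*√3/5)*(-41) = 12136 - 3936*√3/5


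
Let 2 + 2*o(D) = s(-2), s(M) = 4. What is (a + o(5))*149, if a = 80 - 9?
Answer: 10728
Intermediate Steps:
o(D) = 1 (o(D) = -1 + (1/2)*4 = -1 + 2 = 1)
a = 71
(a + o(5))*149 = (71 + 1)*149 = 72*149 = 10728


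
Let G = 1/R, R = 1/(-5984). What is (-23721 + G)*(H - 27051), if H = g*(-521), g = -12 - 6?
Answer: 524976465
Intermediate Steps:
R = -1/5984 ≈ -0.00016711
G = -5984 (G = 1/(-1/5984) = -5984)
g = -18
H = 9378 (H = -18*(-521) = 9378)
(-23721 + G)*(H - 27051) = (-23721 - 5984)*(9378 - 27051) = -29705*(-17673) = 524976465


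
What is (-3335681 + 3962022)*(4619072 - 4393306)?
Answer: 141406502206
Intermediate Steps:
(-3335681 + 3962022)*(4619072 - 4393306) = 626341*225766 = 141406502206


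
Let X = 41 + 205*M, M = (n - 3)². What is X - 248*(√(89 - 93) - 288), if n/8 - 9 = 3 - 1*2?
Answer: 1286910 - 496*I ≈ 1.2869e+6 - 496.0*I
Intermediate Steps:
n = 80 (n = 72 + 8*(3 - 1*2) = 72 + 8*(3 - 2) = 72 + 8*1 = 72 + 8 = 80)
M = 5929 (M = (80 - 3)² = 77² = 5929)
X = 1215486 (X = 41 + 205*5929 = 41 + 1215445 = 1215486)
X - 248*(√(89 - 93) - 288) = 1215486 - 248*(√(89 - 93) - 288) = 1215486 - 248*(√(-4) - 288) = 1215486 - 248*(2*I - 288) = 1215486 - 248*(-288 + 2*I) = 1215486 - (-71424 + 496*I) = 1215486 + (71424 - 496*I) = 1286910 - 496*I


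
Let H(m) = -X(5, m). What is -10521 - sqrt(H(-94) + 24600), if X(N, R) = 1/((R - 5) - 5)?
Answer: -10521 - sqrt(66518426)/52 ≈ -10678.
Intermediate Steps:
X(N, R) = 1/(-10 + R) (X(N, R) = 1/((-5 + R) - 5) = 1/(-10 + R))
H(m) = -1/(-10 + m)
-10521 - sqrt(H(-94) + 24600) = -10521 - sqrt(-1/(-10 - 94) + 24600) = -10521 - sqrt(-1/(-104) + 24600) = -10521 - sqrt(-1*(-1/104) + 24600) = -10521 - sqrt(1/104 + 24600) = -10521 - sqrt(2558401/104) = -10521 - sqrt(66518426)/52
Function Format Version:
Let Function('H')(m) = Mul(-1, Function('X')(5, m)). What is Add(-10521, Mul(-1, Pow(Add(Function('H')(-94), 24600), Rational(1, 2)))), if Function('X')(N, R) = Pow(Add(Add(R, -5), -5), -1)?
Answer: Add(-10521, Mul(Rational(-1, 52), Pow(66518426, Rational(1, 2)))) ≈ -10678.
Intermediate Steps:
Function('X')(N, R) = Pow(Add(-10, R), -1) (Function('X')(N, R) = Pow(Add(Add(-5, R), -5), -1) = Pow(Add(-10, R), -1))
Function('H')(m) = Mul(-1, Pow(Add(-10, m), -1))
Add(-10521, Mul(-1, Pow(Add(Function('H')(-94), 24600), Rational(1, 2)))) = Add(-10521, Mul(-1, Pow(Add(Mul(-1, Pow(Add(-10, -94), -1)), 24600), Rational(1, 2)))) = Add(-10521, Mul(-1, Pow(Add(Mul(-1, Pow(-104, -1)), 24600), Rational(1, 2)))) = Add(-10521, Mul(-1, Pow(Add(Mul(-1, Rational(-1, 104)), 24600), Rational(1, 2)))) = Add(-10521, Mul(-1, Pow(Add(Rational(1, 104), 24600), Rational(1, 2)))) = Add(-10521, Mul(-1, Pow(Rational(2558401, 104), Rational(1, 2)))) = Add(-10521, Mul(-1, Mul(Rational(1, 52), Pow(66518426, Rational(1, 2))))) = Add(-10521, Mul(Rational(-1, 52), Pow(66518426, Rational(1, 2))))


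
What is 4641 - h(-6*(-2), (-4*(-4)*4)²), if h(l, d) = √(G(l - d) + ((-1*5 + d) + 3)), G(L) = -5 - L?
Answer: 4641 - √8173 ≈ 4550.6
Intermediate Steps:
h(l, d) = √(-7 - l + 2*d) (h(l, d) = √((-5 - (l - d)) + ((-1*5 + d) + 3)) = √((-5 + (d - l)) + ((-5 + d) + 3)) = √((-5 + d - l) + (-2 + d)) = √(-7 - l + 2*d))
4641 - h(-6*(-2), (-4*(-4)*4)²) = 4641 - √(-7 - (-6)*(-2) + 2*(-4*(-4)*4)²) = 4641 - √(-7 - 1*12 + 2*(16*4)²) = 4641 - √(-7 - 12 + 2*64²) = 4641 - √(-7 - 12 + 2*4096) = 4641 - √(-7 - 12 + 8192) = 4641 - √8173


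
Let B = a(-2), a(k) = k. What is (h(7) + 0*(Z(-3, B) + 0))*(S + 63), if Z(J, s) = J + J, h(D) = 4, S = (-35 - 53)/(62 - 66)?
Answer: 340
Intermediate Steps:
B = -2
S = 22 (S = -88/(-4) = -88*(-1/4) = 22)
Z(J, s) = 2*J
(h(7) + 0*(Z(-3, B) + 0))*(S + 63) = (4 + 0*(2*(-3) + 0))*(22 + 63) = (4 + 0*(-6 + 0))*85 = (4 + 0*(-6))*85 = (4 + 0)*85 = 4*85 = 340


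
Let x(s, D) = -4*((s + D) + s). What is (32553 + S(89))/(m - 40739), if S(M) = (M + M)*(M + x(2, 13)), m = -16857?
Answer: -36291/57596 ≈ -0.63010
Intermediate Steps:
x(s, D) = -8*s - 4*D (x(s, D) = -4*((D + s) + s) = -4*(D + 2*s) = -8*s - 4*D)
S(M) = 2*M*(-68 + M) (S(M) = (M + M)*(M + (-8*2 - 4*13)) = (2*M)*(M + (-16 - 52)) = (2*M)*(M - 68) = (2*M)*(-68 + M) = 2*M*(-68 + M))
(32553 + S(89))/(m - 40739) = (32553 + 2*89*(-68 + 89))/(-16857 - 40739) = (32553 + 2*89*21)/(-57596) = (32553 + 3738)*(-1/57596) = 36291*(-1/57596) = -36291/57596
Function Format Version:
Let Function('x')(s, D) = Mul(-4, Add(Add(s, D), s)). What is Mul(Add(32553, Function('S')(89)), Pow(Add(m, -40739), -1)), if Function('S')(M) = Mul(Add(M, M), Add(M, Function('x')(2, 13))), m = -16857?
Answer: Rational(-36291, 57596) ≈ -0.63010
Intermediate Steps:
Function('x')(s, D) = Add(Mul(-8, s), Mul(-4, D)) (Function('x')(s, D) = Mul(-4, Add(Add(D, s), s)) = Mul(-4, Add(D, Mul(2, s))) = Add(Mul(-8, s), Mul(-4, D)))
Function('S')(M) = Mul(2, M, Add(-68, M)) (Function('S')(M) = Mul(Add(M, M), Add(M, Add(Mul(-8, 2), Mul(-4, 13)))) = Mul(Mul(2, M), Add(M, Add(-16, -52))) = Mul(Mul(2, M), Add(M, -68)) = Mul(Mul(2, M), Add(-68, M)) = Mul(2, M, Add(-68, M)))
Mul(Add(32553, Function('S')(89)), Pow(Add(m, -40739), -1)) = Mul(Add(32553, Mul(2, 89, Add(-68, 89))), Pow(Add(-16857, -40739), -1)) = Mul(Add(32553, Mul(2, 89, 21)), Pow(-57596, -1)) = Mul(Add(32553, 3738), Rational(-1, 57596)) = Mul(36291, Rational(-1, 57596)) = Rational(-36291, 57596)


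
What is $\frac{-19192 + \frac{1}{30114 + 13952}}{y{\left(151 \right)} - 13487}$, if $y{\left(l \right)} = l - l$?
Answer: $\frac{845714671}{594318142} \approx 1.423$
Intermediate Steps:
$y{\left(l \right)} = 0$
$\frac{-19192 + \frac{1}{30114 + 13952}}{y{\left(151 \right)} - 13487} = \frac{-19192 + \frac{1}{30114 + 13952}}{0 - 13487} = \frac{-19192 + \frac{1}{44066}}{-13487} = \left(-19192 + \frac{1}{44066}\right) \left(- \frac{1}{13487}\right) = \left(- \frac{845714671}{44066}\right) \left(- \frac{1}{13487}\right) = \frac{845714671}{594318142}$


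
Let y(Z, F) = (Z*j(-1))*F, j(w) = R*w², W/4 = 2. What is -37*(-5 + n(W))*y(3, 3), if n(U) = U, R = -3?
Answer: 2997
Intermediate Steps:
W = 8 (W = 4*2 = 8)
j(w) = -3*w²
y(Z, F) = -3*F*Z (y(Z, F) = (Z*(-3*(-1)²))*F = (Z*(-3*1))*F = (Z*(-3))*F = (-3*Z)*F = -3*F*Z)
-37*(-5 + n(W))*y(3, 3) = -37*(-5 + 8)*(-3*3*3) = -111*(-27) = -37*(-81) = 2997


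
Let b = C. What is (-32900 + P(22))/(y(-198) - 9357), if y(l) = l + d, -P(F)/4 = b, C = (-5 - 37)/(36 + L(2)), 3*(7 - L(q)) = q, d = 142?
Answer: 4177796/1195451 ≈ 3.4947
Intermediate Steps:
L(q) = 7 - q/3
C = -126/127 (C = (-5 - 37)/(36 + (7 - ⅓*2)) = -42/(36 + (7 - ⅔)) = -42/(36 + 19/3) = -42/127/3 = -42*3/127 = -126/127 ≈ -0.99213)
b = -126/127 ≈ -0.99213
P(F) = 504/127 (P(F) = -4*(-126/127) = 504/127)
y(l) = 142 + l (y(l) = l + 142 = 142 + l)
(-32900 + P(22))/(y(-198) - 9357) = (-32900 + 504/127)/((142 - 198) - 9357) = -4177796/(127*(-56 - 9357)) = -4177796/127/(-9413) = -4177796/127*(-1/9413) = 4177796/1195451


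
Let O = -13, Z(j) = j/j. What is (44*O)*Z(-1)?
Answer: -572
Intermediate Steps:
Z(j) = 1
(44*O)*Z(-1) = (44*(-13))*1 = -572*1 = -572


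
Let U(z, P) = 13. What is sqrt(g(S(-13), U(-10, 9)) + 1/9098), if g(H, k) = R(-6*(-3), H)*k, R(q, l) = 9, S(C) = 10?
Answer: sqrt(9684520766)/9098 ≈ 10.817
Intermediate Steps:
g(H, k) = 9*k
sqrt(g(S(-13), U(-10, 9)) + 1/9098) = sqrt(9*13 + 1/9098) = sqrt(117 + 1/9098) = sqrt(1064467/9098) = sqrt(9684520766)/9098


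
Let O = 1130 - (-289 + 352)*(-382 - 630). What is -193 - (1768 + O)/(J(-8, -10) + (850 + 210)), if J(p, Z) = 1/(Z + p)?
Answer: -4882019/19079 ≈ -255.88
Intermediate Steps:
O = 64886 (O = 1130 - 63*(-1012) = 1130 - 1*(-63756) = 1130 + 63756 = 64886)
-193 - (1768 + O)/(J(-8, -10) + (850 + 210)) = -193 - (1768 + 64886)/(1/(-10 - 8) + (850 + 210)) = -193 - 66654/(1/(-18) + 1060) = -193 - 66654/(-1/18 + 1060) = -193 - 66654/19079/18 = -193 - 66654*18/19079 = -193 - 1*1199772/19079 = -193 - 1199772/19079 = -4882019/19079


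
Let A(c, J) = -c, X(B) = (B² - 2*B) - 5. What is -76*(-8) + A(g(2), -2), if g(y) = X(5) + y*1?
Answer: 596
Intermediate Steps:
X(B) = -5 + B² - 2*B
g(y) = 10 + y (g(y) = (-5 + 5² - 2*5) + y*1 = (-5 + 25 - 10) + y = 10 + y)
-76*(-8) + A(g(2), -2) = -76*(-8) - (10 + 2) = 608 - 1*12 = 608 - 12 = 596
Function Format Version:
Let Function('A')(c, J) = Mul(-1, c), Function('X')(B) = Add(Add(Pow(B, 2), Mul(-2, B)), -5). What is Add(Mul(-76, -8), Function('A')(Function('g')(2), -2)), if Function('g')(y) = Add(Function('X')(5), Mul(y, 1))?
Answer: 596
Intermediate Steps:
Function('X')(B) = Add(-5, Pow(B, 2), Mul(-2, B))
Function('g')(y) = Add(10, y) (Function('g')(y) = Add(Add(-5, Pow(5, 2), Mul(-2, 5)), Mul(y, 1)) = Add(Add(-5, 25, -10), y) = Add(10, y))
Add(Mul(-76, -8), Function('A')(Function('g')(2), -2)) = Add(Mul(-76, -8), Mul(-1, Add(10, 2))) = Add(608, Mul(-1, 12)) = Add(608, -12) = 596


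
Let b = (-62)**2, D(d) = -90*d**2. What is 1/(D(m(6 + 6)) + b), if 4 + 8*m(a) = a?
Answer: 1/3754 ≈ 0.00026638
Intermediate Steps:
m(a) = -1/2 + a/8
b = 3844
1/(D(m(6 + 6)) + b) = 1/(-90*(-1/2 + (6 + 6)/8)**2 + 3844) = 1/(-90*(-1/2 + (1/8)*12)**2 + 3844) = 1/(-90*(-1/2 + 3/2)**2 + 3844) = 1/(-90*1**2 + 3844) = 1/(-90*1 + 3844) = 1/(-90 + 3844) = 1/3754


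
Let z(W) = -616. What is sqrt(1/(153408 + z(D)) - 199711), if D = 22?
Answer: I*sqrt(1165583058353978)/76396 ≈ 446.89*I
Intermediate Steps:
sqrt(1/(153408 + z(D)) - 199711) = sqrt(1/(153408 - 616) - 199711) = sqrt(1/152792 - 199711) = sqrt(-30514243111/152792) = I*sqrt(1165583058353978)/76396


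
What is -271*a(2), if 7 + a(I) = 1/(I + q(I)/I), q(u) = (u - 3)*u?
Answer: 1626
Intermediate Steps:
q(u) = u*(-3 + u) (q(u) = (-3 + u)*u = u*(-3 + u))
a(I) = -7 + 1/(-3 + 2*I) (a(I) = -7 + 1/(I + (I*(-3 + I))/I) = -7 + 1/(I + (-3 + I)) = -7 + 1/(-3 + 2*I))
-271*a(2) = -542*(11 - 7*2)/(-3 + 2*2) = -542*(11 - 14)/(-3 + 4) = -542*(-3)/1 = -542*(-3) = -271*(-6) = 1626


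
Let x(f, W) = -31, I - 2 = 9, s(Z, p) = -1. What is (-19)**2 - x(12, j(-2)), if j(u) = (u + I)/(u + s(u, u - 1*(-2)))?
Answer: 392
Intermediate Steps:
I = 11 (I = 2 + 9 = 11)
j(u) = (11 + u)/(-1 + u) (j(u) = (u + 11)/(u - 1) = (11 + u)/(-1 + u))
(-19)**2 - x(12, j(-2)) = (-19)**2 - 1*(-31) = 361 + 31 = 392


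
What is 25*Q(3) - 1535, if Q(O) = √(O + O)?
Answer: -1535 + 25*√6 ≈ -1473.8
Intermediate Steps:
Q(O) = √2*√O (Q(O) = √(2*O) = √2*√O)
25*Q(3) - 1535 = 25*(√2*√3) - 1535 = 25*√6 - 1535 = -1535 + 25*√6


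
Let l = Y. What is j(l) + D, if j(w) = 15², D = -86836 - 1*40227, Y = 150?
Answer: -126838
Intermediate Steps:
l = 150
D = -127063 (D = -86836 - 40227 = -127063)
j(w) = 225
j(l) + D = 225 - 127063 = -126838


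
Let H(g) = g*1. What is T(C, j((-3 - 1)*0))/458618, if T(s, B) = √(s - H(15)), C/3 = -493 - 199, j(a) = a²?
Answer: I*√2091/458618 ≈ 9.9707e-5*I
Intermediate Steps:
H(g) = g
C = -2076 (C = 3*(-493 - 199) = 3*(-692) = -2076)
T(s, B) = √(-15 + s) (T(s, B) = √(s - 1*15) = √(s - 15) = √(-15 + s))
T(C, j((-3 - 1)*0))/458618 = √(-15 - 2076)/458618 = √(-2091)*(1/458618) = (I*√2091)*(1/458618) = I*√2091/458618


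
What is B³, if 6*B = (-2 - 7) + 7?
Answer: -1/27 ≈ -0.037037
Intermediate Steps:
B = -⅓ (B = ((-2 - 7) + 7)/6 = (-9 + 7)/6 = (⅙)*(-2) = -⅓ ≈ -0.33333)
B³ = (-⅓)³ = -1/27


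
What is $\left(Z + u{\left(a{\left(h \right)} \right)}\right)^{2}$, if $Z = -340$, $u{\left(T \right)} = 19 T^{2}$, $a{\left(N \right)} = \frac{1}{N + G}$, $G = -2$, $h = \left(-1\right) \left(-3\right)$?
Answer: $103041$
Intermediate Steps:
$h = 3$
$a{\left(N \right)} = \frac{1}{-2 + N}$ ($a{\left(N \right)} = \frac{1}{N - 2} = \frac{1}{-2 + N}$)
$\left(Z + u{\left(a{\left(h \right)} \right)}\right)^{2} = \left(-340 + 19 \left(\frac{1}{-2 + 3}\right)^{2}\right)^{2} = \left(-340 + 19 \left(1^{-1}\right)^{2}\right)^{2} = \left(-340 + 19 \cdot 1^{2}\right)^{2} = \left(-340 + 19 \cdot 1\right)^{2} = \left(-340 + 19\right)^{2} = \left(-321\right)^{2} = 103041$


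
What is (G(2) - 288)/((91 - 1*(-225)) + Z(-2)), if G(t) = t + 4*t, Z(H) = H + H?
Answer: -139/156 ≈ -0.89103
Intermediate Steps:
Z(H) = 2*H
G(t) = 5*t
(G(2) - 288)/((91 - 1*(-225)) + Z(-2)) = (5*2 - 288)/((91 - 1*(-225)) + 2*(-2)) = (10 - 288)/((91 + 225) - 4) = -278/(316 - 4) = -278/312 = -278*1/312 = -139/156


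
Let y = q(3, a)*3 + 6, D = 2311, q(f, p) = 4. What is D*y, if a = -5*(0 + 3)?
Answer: 41598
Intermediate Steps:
a = -15 (a = -5*3 = -15)
y = 18 (y = 4*3 + 6 = 12 + 6 = 18)
D*y = 2311*18 = 41598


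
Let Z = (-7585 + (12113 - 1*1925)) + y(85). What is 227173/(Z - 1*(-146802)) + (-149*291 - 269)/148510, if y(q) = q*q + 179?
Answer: 13448099589/11643852295 ≈ 1.1550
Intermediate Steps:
y(q) = 179 + q² (y(q) = q² + 179 = 179 + q²)
Z = 10007 (Z = (-7585 + (12113 - 1*1925)) + (179 + 85²) = (-7585 + (12113 - 1925)) + (179 + 7225) = (-7585 + 10188) + 7404 = 2603 + 7404 = 10007)
227173/(Z - 1*(-146802)) + (-149*291 - 269)/148510 = 227173/(10007 - 1*(-146802)) + (-149*291 - 269)/148510 = 227173/(10007 + 146802) + (-43359 - 269)*(1/148510) = 227173/156809 - 43628*1/148510 = 227173*(1/156809) - 21814/74255 = 227173/156809 - 21814/74255 = 13448099589/11643852295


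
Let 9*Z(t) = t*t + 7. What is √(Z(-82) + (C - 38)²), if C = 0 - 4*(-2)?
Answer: √14831/3 ≈ 40.594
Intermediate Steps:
Z(t) = 7/9 + t²/9 (Z(t) = (t*t + 7)/9 = (t² + 7)/9 = (7 + t²)/9 = 7/9 + t²/9)
C = 8 (C = 0 + 8 = 8)
√(Z(-82) + (C - 38)²) = √((7/9 + (⅑)*(-82)²) + (8 - 38)²) = √((7/9 + (⅑)*6724) + (-30)²) = √((7/9 + 6724/9) + 900) = √(6731/9 + 900) = √(14831/9) = √14831/3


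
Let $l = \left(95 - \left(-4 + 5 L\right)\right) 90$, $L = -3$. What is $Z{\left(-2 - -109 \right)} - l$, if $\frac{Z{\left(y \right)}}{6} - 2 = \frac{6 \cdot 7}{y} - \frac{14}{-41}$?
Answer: $- \frac{44938656}{4387} \approx -10244.0$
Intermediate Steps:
$l = 10260$ ($l = \left(95 + \left(4 - -15\right)\right) 90 = \left(95 + \left(4 + 15\right)\right) 90 = \left(95 + 19\right) 90 = 114 \cdot 90 = 10260$)
$Z{\left(y \right)} = \frac{576}{41} + \frac{252}{y}$ ($Z{\left(y \right)} = 12 + 6 \left(\frac{6 \cdot 7}{y} - \frac{14}{-41}\right) = 12 + 6 \left(\frac{42}{y} - - \frac{14}{41}\right) = 12 + 6 \left(\frac{42}{y} + \frac{14}{41}\right) = 12 + 6 \left(\frac{14}{41} + \frac{42}{y}\right) = 12 + \left(\frac{84}{41} + \frac{252}{y}\right) = \frac{576}{41} + \frac{252}{y}$)
$Z{\left(-2 - -109 \right)} - l = \left(\frac{576}{41} + \frac{252}{-2 - -109}\right) - 10260 = \left(\frac{576}{41} + \frac{252}{-2 + 109}\right) - 10260 = \left(\frac{576}{41} + \frac{252}{107}\right) - 10260 = \frac{71964}{4387} - 10260 = - \frac{44938656}{4387}$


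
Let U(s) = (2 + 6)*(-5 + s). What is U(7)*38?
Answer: 608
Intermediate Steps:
U(s) = -40 + 8*s (U(s) = 8*(-5 + s) = -40 + 8*s)
U(7)*38 = (-40 + 8*7)*38 = (-40 + 56)*38 = 16*38 = 608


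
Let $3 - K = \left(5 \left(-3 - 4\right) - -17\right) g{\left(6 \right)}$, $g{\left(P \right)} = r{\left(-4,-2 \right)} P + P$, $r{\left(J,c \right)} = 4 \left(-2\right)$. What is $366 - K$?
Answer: $1119$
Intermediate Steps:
$r{\left(J,c \right)} = -8$
$g{\left(P \right)} = - 7 P$ ($g{\left(P \right)} = - 8 P + P = - 7 P$)
$K = -753$ ($K = 3 - \left(5 \left(-3 - 4\right) - -17\right) \left(\left(-7\right) 6\right) = 3 - \left(5 \left(-7\right) + 17\right) \left(-42\right) = 3 - \left(-35 + 17\right) \left(-42\right) = 3 - \left(-18\right) \left(-42\right) = 3 - 756 = -753$)
$366 - K = 366 - -753 = 366 + 753 = 1119$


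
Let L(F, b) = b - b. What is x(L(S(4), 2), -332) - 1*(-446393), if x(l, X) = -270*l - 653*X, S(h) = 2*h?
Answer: 663189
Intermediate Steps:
L(F, b) = 0
x(l, X) = -653*X - 270*l
x(L(S(4), 2), -332) - 1*(-446393) = (-653*(-332) - 270*0) - 1*(-446393) = (216796 + 0) + 446393 = 216796 + 446393 = 663189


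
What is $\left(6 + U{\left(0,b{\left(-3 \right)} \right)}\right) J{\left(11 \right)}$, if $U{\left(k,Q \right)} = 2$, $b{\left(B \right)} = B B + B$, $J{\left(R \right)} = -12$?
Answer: $-96$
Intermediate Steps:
$b{\left(B \right)} = B + B^{2}$ ($b{\left(B \right)} = B^{2} + B = B + B^{2}$)
$\left(6 + U{\left(0,b{\left(-3 \right)} \right)}\right) J{\left(11 \right)} = \left(6 + 2\right) \left(-12\right) = 8 \left(-12\right) = -96$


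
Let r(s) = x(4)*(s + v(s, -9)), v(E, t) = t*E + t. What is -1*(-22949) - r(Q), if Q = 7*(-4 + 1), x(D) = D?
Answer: 22313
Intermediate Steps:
v(E, t) = t + E*t (v(E, t) = E*t + t = t + E*t)
Q = -21 (Q = 7*(-3) = -21)
r(s) = -36 - 32*s (r(s) = 4*(s - 9*(1 + s)) = 4*(s + (-9 - 9*s)) = 4*(-9 - 8*s) = -36 - 32*s)
-1*(-22949) - r(Q) = -1*(-22949) - (-36 - 32*(-21)) = 22949 - (-36 + 672) = 22949 - 1*636 = 22949 - 636 = 22313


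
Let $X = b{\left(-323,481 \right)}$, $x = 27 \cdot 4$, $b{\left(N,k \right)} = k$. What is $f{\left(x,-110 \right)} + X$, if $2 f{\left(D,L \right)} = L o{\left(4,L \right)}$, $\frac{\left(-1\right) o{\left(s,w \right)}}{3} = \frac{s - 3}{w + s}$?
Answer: $\frac{50821}{106} \approx 479.44$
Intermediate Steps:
$o{\left(s,w \right)} = - \frac{3 \left(-3 + s\right)}{s + w}$ ($o{\left(s,w \right)} = - 3 \frac{s - 3}{w + s} = - 3 \frac{-3 + s}{s + w} = - \frac{3 \left(-3 + s\right)}{s + w}$)
$x = 108$
$X = 481$
$f{\left(D,L \right)} = - \frac{3 L}{2 \left(4 + L\right)}$ ($f{\left(D,L \right)} = \frac{L \frac{3 \left(3 - 4\right)}{4 + L}}{2} = \frac{L 3 \frac{1}{4 + L} \left(-1\right)}{2} = \frac{L \left(- \frac{3}{4 + L}\right)}{2} = \frac{\left(-3\right) L \frac{1}{4 + L}}{2} = - \frac{3 L}{2 \left(4 + L\right)}$)
$f{\left(x,-110 \right)} + X = \left(-3\right) \left(-110\right) \frac{1}{8 + 2 \left(-110\right)} + 481 = \left(-3\right) \left(-110\right) \frac{1}{8 - 220} + 481 = \left(-3\right) \left(-110\right) \frac{1}{-212} + 481 = \left(-3\right) \left(-110\right) \left(- \frac{1}{212}\right) + 481 = - \frac{165}{106} + 481 = \frac{50821}{106}$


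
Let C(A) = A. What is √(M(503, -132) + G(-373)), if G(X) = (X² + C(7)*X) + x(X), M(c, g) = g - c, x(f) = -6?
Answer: 7*√2773 ≈ 368.62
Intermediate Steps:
G(X) = -6 + X² + 7*X (G(X) = (X² + 7*X) - 6 = -6 + X² + 7*X)
√(M(503, -132) + G(-373)) = √((-132 - 1*503) + (-6 + (-373)² + 7*(-373))) = √((-132 - 503) + (-6 + 139129 - 2611)) = √(-635 + 136512) = √135877 = 7*√2773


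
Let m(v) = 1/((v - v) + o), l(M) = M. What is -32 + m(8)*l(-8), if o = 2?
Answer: -36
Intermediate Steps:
m(v) = 1/2 (m(v) = 1/((v - v) + 2) = 1/(0 + 2) = 1/2)
-32 + m(8)*l(-8) = -32 + (1/2)*(-8) = -32 - 4 = -36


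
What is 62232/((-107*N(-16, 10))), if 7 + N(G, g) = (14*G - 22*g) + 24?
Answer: 62232/45689 ≈ 1.3621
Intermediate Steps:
N(G, g) = 17 - 22*g + 14*G (N(G, g) = -7 + ((14*G - 22*g) + 24) = -7 + ((-22*g + 14*G) + 24) = -7 + (24 - 22*g + 14*G) = 17 - 22*g + 14*G)
62232/((-107*N(-16, 10))) = 62232/((-107*(17 - 22*10 + 14*(-16)))) = 62232/((-107*(17 - 220 - 224))) = 62232/((-107*(-427))) = 62232/45689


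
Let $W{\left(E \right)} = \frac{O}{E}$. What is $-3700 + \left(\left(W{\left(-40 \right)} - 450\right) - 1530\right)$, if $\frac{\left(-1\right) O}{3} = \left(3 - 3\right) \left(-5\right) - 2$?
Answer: $- \frac{113603}{20} \approx -5680.1$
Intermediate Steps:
$O = 6$ ($O = - 3 \left(\left(3 - 3\right) \left(-5\right) - 2\right) = - 3 \left(0 \left(-5\right) - 2\right) = - 3 \left(0 - 2\right) = \left(-3\right) \left(-2\right) = 6$)
$W{\left(E \right)} = \frac{6}{E}$
$-3700 + \left(\left(W{\left(-40 \right)} - 450\right) - 1530\right) = -3700 - \left(1980 + \frac{3}{20}\right) = -3700 + \left(\left(6 \left(- \frac{1}{40}\right) - 450\right) - 1530\right) = -3700 - \frac{39603}{20} = - \frac{113603}{20}$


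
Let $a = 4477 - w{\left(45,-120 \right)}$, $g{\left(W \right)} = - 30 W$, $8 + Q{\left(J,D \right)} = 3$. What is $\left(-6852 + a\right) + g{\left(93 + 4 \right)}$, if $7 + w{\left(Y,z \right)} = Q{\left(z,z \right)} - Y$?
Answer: $-5228$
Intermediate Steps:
$Q{\left(J,D \right)} = -5$ ($Q{\left(J,D \right)} = -8 + 3 = -5$)
$w{\left(Y,z \right)} = -12 - Y$ ($w{\left(Y,z \right)} = -7 - \left(5 + Y\right) = -12 - Y$)
$a = 4534$ ($a = 4477 - \left(-12 - 45\right) = 4477 - -57 = 4477 + 57 = 4534$)
$\left(-6852 + a\right) + g{\left(93 + 4 \right)} = \left(-6852 + 4534\right) - 30 \left(93 + 4\right) = -2318 - 2910 = -5228$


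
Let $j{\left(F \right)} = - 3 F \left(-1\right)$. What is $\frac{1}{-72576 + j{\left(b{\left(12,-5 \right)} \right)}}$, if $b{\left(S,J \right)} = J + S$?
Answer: $- \frac{1}{72555} \approx -1.3783 \cdot 10^{-5}$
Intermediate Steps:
$j{\left(F \right)} = 3 F$
$\frac{1}{-72576 + j{\left(b{\left(12,-5 \right)} \right)}} = \frac{1}{-72576 + 3 \left(-5 + 12\right)} = \frac{1}{-72576 + 3 \cdot 7} = \frac{1}{-72576 + 21} = \frac{1}{-72555} = - \frac{1}{72555}$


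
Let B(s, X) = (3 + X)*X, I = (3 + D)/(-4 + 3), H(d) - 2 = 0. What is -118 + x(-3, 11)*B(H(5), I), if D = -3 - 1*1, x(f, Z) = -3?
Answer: -130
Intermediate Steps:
D = -4 (D = -3 - 1 = -4)
H(d) = 2 (H(d) = 2 + 0 = 2)
I = 1 (I = (3 - 4)/(-4 + 3) = -1/(-1) = -1*(-1) = 1)
B(s, X) = X*(3 + X)
-118 + x(-3, 11)*B(H(5), I) = -118 - 3*(3 + 1) = -118 - 3*4 = -118 - 12 = -130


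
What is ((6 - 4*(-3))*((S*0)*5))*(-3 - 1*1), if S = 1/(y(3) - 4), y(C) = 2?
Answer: 0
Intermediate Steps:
S = -1/2 (S = 1/(2 - 4) = 1/(-2) = -1/2 ≈ -0.50000)
((6 - 4*(-3))*((S*0)*5))*(-3 - 1*1) = ((6 - 4*(-3))*(-1/2*0*5))*(-3 - 1*1) = ((6 + 12)*(0*5))*(-3 - 1) = (18*0)*(-4) = 0*(-4) = 0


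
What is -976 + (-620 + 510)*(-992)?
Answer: 108144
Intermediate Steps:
-976 + (-620 + 510)*(-992) = -976 - 110*(-992) = -976 + 109120 = 108144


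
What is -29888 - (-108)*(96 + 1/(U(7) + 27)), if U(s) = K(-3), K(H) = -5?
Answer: -214666/11 ≈ -19515.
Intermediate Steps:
U(s) = -5
-29888 - (-108)*(96 + 1/(U(7) + 27)) = -29888 - (-108)*(96 + 1/(-5 + 27)) = -29888 - (-108)*(96 + 1/22) = -29888 - (-108)*2113/22 = -29888 - 1*(-114102/11) = -29888 + 114102/11 = -214666/11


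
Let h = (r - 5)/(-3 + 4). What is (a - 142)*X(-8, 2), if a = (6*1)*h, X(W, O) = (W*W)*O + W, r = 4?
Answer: -17760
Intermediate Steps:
X(W, O) = W + O*W² (X(W, O) = W²*O + W = O*W² + W = W + O*W²)
h = -1 (h = (4 - 5)/(-3 + 4) = -1/1 = -1*1 = -1)
a = -6 (a = (6*1)*(-1) = 6*(-1) = -6)
(a - 142)*X(-8, 2) = (-6 - 142)*(-8*(1 + 2*(-8))) = -(-1184)*(1 - 16) = -(-1184)*(-15) = -148*120 = -17760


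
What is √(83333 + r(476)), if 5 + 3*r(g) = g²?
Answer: √1429710/3 ≈ 398.57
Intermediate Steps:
r(g) = -5/3 + g²/3
√(83333 + r(476)) = √(83333 + (-5/3 + (⅓)*476²)) = √(83333 + (-5/3 + (⅓)*226576)) = √(83333 + (-5/3 + 226576/3)) = √(83333 + 226571/3) = √(476570/3) = √1429710/3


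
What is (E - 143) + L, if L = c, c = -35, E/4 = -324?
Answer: -1474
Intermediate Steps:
E = -1296 (E = 4*(-324) = -1296)
L = -35
(E - 143) + L = (-1296 - 143) - 35 = -1439 - 35 = -1474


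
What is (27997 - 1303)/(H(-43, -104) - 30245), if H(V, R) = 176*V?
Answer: -26694/37813 ≈ -0.70595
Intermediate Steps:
(27997 - 1303)/(H(-43, -104) - 30245) = (27997 - 1303)/(176*(-43) - 30245) = 26694/(-7568 - 30245) = 26694/(-37813) = 26694*(-1/37813) = -26694/37813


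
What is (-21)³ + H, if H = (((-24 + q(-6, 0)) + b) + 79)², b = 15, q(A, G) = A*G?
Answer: -4361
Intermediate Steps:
H = 4900 (H = (((-24 - 6*0) + 15) + 79)² = (((-24 + 0) + 15) + 79)² = ((-24 + 15) + 79)² = (-9 + 79)² = 70² = 4900)
(-21)³ + H = (-21)³ + 4900 = -9261 + 4900 = -4361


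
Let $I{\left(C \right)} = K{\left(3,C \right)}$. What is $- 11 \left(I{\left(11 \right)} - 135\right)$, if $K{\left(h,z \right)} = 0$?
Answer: $1485$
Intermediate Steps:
$I{\left(C \right)} = 0$
$- 11 \left(I{\left(11 \right)} - 135\right) = - 11 \left(0 - 135\right) = \left(-11\right) \left(-135\right) = 1485$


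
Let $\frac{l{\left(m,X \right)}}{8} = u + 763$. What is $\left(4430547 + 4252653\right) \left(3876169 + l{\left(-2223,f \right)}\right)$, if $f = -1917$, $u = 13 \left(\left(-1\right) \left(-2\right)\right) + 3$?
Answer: $33712567416000$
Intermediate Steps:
$u = 29$ ($u = 13 \cdot 2 + 3 = 26 + 3 = 29$)
$l{\left(m,X \right)} = 6336$ ($l{\left(m,X \right)} = 8 \left(29 + 763\right) = 8 \cdot 792 = 6336$)
$\left(4430547 + 4252653\right) \left(3876169 + l{\left(-2223,f \right)}\right) = \left(4430547 + 4252653\right) \left(3876169 + 6336\right) = 8683200 \cdot 3882505 = 33712567416000$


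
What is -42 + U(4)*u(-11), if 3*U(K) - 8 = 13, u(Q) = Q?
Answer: -119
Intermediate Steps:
U(K) = 7 (U(K) = 8/3 + (⅓)*13 = 8/3 + 13/3 = 7)
-42 + U(4)*u(-11) = -42 + 7*(-11) = -42 - 77 = -119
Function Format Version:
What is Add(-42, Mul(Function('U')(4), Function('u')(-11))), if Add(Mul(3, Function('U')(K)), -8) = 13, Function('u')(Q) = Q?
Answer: -119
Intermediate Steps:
Function('U')(K) = 7 (Function('U')(K) = Add(Rational(8, 3), Mul(Rational(1, 3), 13)) = Add(Rational(8, 3), Rational(13, 3)) = 7)
Add(-42, Mul(Function('U')(4), Function('u')(-11))) = Add(-42, Mul(7, -11)) = Add(-42, -77) = -119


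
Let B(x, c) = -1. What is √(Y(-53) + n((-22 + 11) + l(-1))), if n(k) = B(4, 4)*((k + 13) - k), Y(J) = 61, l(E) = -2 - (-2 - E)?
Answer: 4*√3 ≈ 6.9282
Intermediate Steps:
l(E) = E (l(E) = -2 + (2 + E) = E)
n(k) = -13 (n(k) = -((k + 13) - k) = -((13 + k) - k) = -1*13 = -13)
√(Y(-53) + n((-22 + 11) + l(-1))) = √(61 - 13) = √48 = 4*√3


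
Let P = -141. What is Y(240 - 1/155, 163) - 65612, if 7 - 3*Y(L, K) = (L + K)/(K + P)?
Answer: -335624677/5115 ≈ -65616.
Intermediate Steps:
Y(L, K) = 7/3 - (K + L)/(3*(-141 + K)) (Y(L, K) = 7/3 - (L + K)/(3*(K - 141)) = 7/3 - (K + L)/(3*(-141 + K)))
Y(240 - 1/155, 163) - 65612 = (-987 - (240 - 1/155) + 6*163)/(3*(-141 + 163)) - 65612 = (⅓)*(-987 - (240 - 1*1/155) + 978)/22 - 65612 = (⅓)*(1/22)*(-987 - (240 - 1/155) + 978) - 65612 = (⅓)*(1/22)*(-987 - 1*37199/155 + 978) - 65612 = (⅓)*(1/22)*(-987 - 37199/155 + 978) - 65612 = (⅓)*(1/22)*(-38594/155) - 65612 = -19297/5115 - 65612 = -335624677/5115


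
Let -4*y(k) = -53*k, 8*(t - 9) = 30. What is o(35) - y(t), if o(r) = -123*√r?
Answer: -2703/16 - 123*√35 ≈ -896.62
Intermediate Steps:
t = 51/4 (t = 9 + (⅛)*30 = 9 + 15/4 = 51/4 ≈ 12.750)
y(k) = 53*k/4 (y(k) = -(-53)*k/4 = 53*k/4)
o(35) - y(t) = -123*√35 - 53*51/(4*4) = -123*√35 - 1*2703/16 = -123*√35 - 2703/16 = -2703/16 - 123*√35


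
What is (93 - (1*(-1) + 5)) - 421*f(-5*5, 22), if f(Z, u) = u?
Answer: -9173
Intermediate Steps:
(93 - (1*(-1) + 5)) - 421*f(-5*5, 22) = (93 - (1*(-1) + 5)) - 421*22 = (93 - (-1 + 5)) - 9262 = (93 - 1*4) - 9262 = (93 - 4) - 9262 = 89 - 9262 = -9173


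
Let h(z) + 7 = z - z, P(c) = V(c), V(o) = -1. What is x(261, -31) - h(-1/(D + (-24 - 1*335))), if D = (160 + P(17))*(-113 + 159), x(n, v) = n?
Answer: 268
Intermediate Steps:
P(c) = -1
D = 7314 (D = (160 - 1)*(-113 + 159) = 159*46 = 7314)
h(z) = -7 (h(z) = -7 + (z - z) = -7 + 0 = -7)
x(261, -31) - h(-1/(D + (-24 - 1*335))) = 261 - 1*(-7) = 261 + 7 = 268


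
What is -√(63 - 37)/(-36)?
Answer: √26/36 ≈ 0.14164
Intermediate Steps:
-√(63 - 37)/(-36) = -√26*(-1/36) = √26/36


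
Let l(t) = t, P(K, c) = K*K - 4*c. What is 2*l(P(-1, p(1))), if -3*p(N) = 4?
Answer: 38/3 ≈ 12.667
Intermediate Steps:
p(N) = -4/3 (p(N) = -⅓*4 = -4/3)
P(K, c) = K² - 4*c
2*l(P(-1, p(1))) = 2*((-1)² - 4*(-4/3)) = 2*(1 + 16/3) = 2*(19/3) = 38/3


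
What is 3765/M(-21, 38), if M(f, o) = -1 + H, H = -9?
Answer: -753/2 ≈ -376.50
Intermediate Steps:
M(f, o) = -10 (M(f, o) = -1 - 9 = -10)
3765/M(-21, 38) = 3765/(-10) = 3765*(-1/10) = -753/2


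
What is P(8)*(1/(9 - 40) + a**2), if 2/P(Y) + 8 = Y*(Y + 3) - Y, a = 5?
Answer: 43/62 ≈ 0.69355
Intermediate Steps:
P(Y) = 2/(-8 - Y + Y*(3 + Y)) (P(Y) = 2/(-8 + (Y*(Y + 3) - Y)) = 2/(-8 + (Y*(3 + Y) - Y)) = 2/(-8 + (-Y + Y*(3 + Y))) = 2/(-8 - Y + Y*(3 + Y)))
P(8)*(1/(9 - 40) + a**2) = (2/(-8 + 8**2 + 2*8))*(1/(9 - 40) + 5**2) = (2/(-8 + 64 + 16))*(1/(-31) + 25) = (2/72)*(-1/31 + 25) = (2*(1/72))*(774/31) = (1/36)*(774/31) = 43/62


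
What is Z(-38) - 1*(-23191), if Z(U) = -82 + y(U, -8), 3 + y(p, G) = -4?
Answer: 23102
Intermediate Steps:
y(p, G) = -7 (y(p, G) = -3 - 4 = -7)
Z(U) = -89 (Z(U) = -82 - 7 = -89)
Z(-38) - 1*(-23191) = -89 - 1*(-23191) = -89 + 23191 = 23102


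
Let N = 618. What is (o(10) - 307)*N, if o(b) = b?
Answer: -183546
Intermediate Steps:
(o(10) - 307)*N = (10 - 307)*618 = -297*618 = -183546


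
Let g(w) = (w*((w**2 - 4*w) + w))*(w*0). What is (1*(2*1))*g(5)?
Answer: 0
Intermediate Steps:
g(w) = 0 (g(w) = (w*(w**2 - 3*w))*0 = 0)
(1*(2*1))*g(5) = (1*(2*1))*0 = (1*2)*0 = 2*0 = 0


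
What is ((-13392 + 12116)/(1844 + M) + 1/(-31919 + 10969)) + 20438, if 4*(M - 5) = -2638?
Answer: 1018577475121/49840050 ≈ 20437.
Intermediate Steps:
M = -1309/2 (M = 5 + (1/4)*(-2638) = 5 - 1319/2 = -1309/2 ≈ -654.50)
((-13392 + 12116)/(1844 + M) + 1/(-31919 + 10969)) + 20438 = ((-13392 + 12116)/(1844 - 1309/2) + 1/(-31919 + 10969)) + 20438 = (-1276/2379/2 + 1/(-20950)) + 20438 = (-1276*2/2379 - 1/20950) + 20438 = (-2552/2379 - 1/20950) + 20438 = -53466779/49840050 + 20438 = 1018577475121/49840050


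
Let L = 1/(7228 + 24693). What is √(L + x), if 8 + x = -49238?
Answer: I*√50179223536365/31921 ≈ 221.91*I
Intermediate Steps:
x = -49246 (x = -8 - 49238 = -49246)
L = 1/31921 ≈ 3.1327e-5
√(L + x) = √(1/31921 - 49246) = √(-1571981565/31921) = I*√50179223536365/31921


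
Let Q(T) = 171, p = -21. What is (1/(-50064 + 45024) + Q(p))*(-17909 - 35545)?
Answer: -7678123651/840 ≈ -9.1406e+6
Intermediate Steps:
(1/(-50064 + 45024) + Q(p))*(-17909 - 35545) = (1/(-50064 + 45024) + 171)*(-17909 - 35545) = (1/(-5040) + 171)*(-53454) = (-1/5040 + 171)*(-53454) = (861839/5040)*(-53454) = -7678123651/840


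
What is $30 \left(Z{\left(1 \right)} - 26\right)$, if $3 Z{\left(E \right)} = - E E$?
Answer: $-790$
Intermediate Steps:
$Z{\left(E \right)} = - \frac{E^{2}}{3}$ ($Z{\left(E \right)} = \frac{\left(-1\right) E E}{3} = \frac{\left(-1\right) E^{2}}{3} = - \frac{E^{2}}{3}$)
$30 \left(Z{\left(1 \right)} - 26\right) = 30 \left(- \frac{1^{2}}{3} - 26\right) = 30 \left(\left(- \frac{1}{3}\right) 1 - 26\right) = 30 \left(- \frac{1}{3} - 26\right) = 30 \left(- \frac{79}{3}\right) = -790$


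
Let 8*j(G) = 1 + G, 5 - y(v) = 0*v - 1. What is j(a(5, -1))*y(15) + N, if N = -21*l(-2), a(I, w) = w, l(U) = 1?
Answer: -21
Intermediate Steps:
y(v) = 6 (y(v) = 5 - (0*v - 1) = 5 - (0 - 1) = 5 - 1*(-1) = 5 + 1 = 6)
N = -21 (N = -21*1 = -21)
j(G) = ⅛ + G/8 (j(G) = (1 + G)/8 = ⅛ + G/8)
j(a(5, -1))*y(15) + N = (⅛ + (⅛)*(-1))*6 - 21 = (⅛ - ⅛)*6 - 21 = 0*6 - 21 = 0 - 21 = -21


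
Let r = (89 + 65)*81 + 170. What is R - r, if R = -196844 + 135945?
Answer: -73543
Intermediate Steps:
r = 12644 (r = 154*81 + 170 = 12474 + 170 = 12644)
R = -60899
R - r = -60899 - 1*12644 = -60899 - 12644 = -73543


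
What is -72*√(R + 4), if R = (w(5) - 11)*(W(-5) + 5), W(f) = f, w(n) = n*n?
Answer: -144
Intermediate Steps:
w(n) = n²
R = 0 (R = (5² - 11)*(-5 + 5) = (25 - 11)*0 = 14*0 = 0)
-72*√(R + 4) = -72*√(0 + 4) = -72*√4 = -72*2 = -144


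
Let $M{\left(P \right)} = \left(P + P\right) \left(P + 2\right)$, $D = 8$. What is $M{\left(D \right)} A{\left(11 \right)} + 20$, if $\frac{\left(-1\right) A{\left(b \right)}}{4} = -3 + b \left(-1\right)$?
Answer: $8980$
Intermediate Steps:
$M{\left(P \right)} = 2 P \left(2 + P\right)$
$A{\left(b \right)} = 12 + 4 b$ ($A{\left(b \right)} = - 4 \left(-3 + b \left(-1\right)\right) = - 4 \left(-3 - b\right) = 12 + 4 b$)
$M{\left(D \right)} A{\left(11 \right)} + 20 = 2 \cdot 8 \left(2 + 8\right) \left(12 + 4 \cdot 11\right) + 20 = 2 \cdot 8 \cdot 10 \left(12 + 44\right) + 20 = 160 \cdot 56 + 20 = 8960 + 20 = 8980$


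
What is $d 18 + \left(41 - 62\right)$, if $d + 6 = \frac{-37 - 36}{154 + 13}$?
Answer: $- \frac{22857}{167} \approx -136.87$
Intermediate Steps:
$d = - \frac{1075}{167}$ ($d = -6 + \frac{-37 - 36}{154 + 13} = -6 - \frac{73}{167} = - \frac{1075}{167} \approx -6.4371$)
$d 18 + \left(41 - 62\right) = \left(- \frac{1075}{167}\right) 18 + \left(41 - 62\right) = - \frac{19350}{167} - 21 = - \frac{22857}{167}$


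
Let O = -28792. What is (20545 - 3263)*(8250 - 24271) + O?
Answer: -276903714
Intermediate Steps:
(20545 - 3263)*(8250 - 24271) + O = (20545 - 3263)*(8250 - 24271) - 28792 = 17282*(-16021) - 28792 = -276874922 - 28792 = -276903714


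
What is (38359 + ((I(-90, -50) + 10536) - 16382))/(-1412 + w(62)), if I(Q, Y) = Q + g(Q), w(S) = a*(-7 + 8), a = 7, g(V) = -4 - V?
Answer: -32509/1405 ≈ -23.138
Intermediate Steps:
w(S) = 7 (w(S) = 7*(-7 + 8) = 7*1 = 7)
I(Q, Y) = -4 (I(Q, Y) = Q + (-4 - Q) = -4)
(38359 + ((I(-90, -50) + 10536) - 16382))/(-1412 + w(62)) = (38359 + ((-4 + 10536) - 16382))/(-1412 + 7) = (38359 + (10532 - 16382))/(-1405) = (38359 - 5850)*(-1/1405) = 32509*(-1/1405) = -32509/1405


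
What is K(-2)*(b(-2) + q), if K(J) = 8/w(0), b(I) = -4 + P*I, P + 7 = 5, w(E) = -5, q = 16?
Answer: -128/5 ≈ -25.600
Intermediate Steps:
P = -2 (P = -7 + 5 = -2)
b(I) = -4 - 2*I
K(J) = -8/5 (K(J) = 8/(-5) = 8*(-1/5) = -8/5)
K(-2)*(b(-2) + q) = -8*((-4 - 2*(-2)) + 16)/5 = -8*((-4 + 4) + 16)/5 = -8*(0 + 16)/5 = -8/5*16 = -128/5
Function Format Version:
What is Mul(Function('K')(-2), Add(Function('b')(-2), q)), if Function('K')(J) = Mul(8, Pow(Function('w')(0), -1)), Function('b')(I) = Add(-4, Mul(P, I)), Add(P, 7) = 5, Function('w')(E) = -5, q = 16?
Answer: Rational(-128, 5) ≈ -25.600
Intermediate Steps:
P = -2 (P = Add(-7, 5) = -2)
Function('b')(I) = Add(-4, Mul(-2, I))
Function('K')(J) = Rational(-8, 5) (Function('K')(J) = Mul(8, Pow(-5, -1)) = Mul(8, Rational(-1, 5)) = Rational(-8, 5))
Mul(Function('K')(-2), Add(Function('b')(-2), q)) = Mul(Rational(-8, 5), Add(Add(-4, Mul(-2, -2)), 16)) = Mul(Rational(-8, 5), Add(Add(-4, 4), 16)) = Mul(Rational(-8, 5), Add(0, 16)) = Mul(Rational(-8, 5), 16) = Rational(-128, 5)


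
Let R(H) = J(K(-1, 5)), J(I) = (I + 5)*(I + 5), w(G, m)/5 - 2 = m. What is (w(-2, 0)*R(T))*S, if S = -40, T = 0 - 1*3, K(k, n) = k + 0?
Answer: -6400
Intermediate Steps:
K(k, n) = k
w(G, m) = 10 + 5*m
T = -3 (T = 0 - 3 = -3)
J(I) = (5 + I)² (J(I) = (5 + I)*(5 + I) = (5 + I)²)
R(H) = 16 (R(H) = (5 - 1)² = 4² = 16)
(w(-2, 0)*R(T))*S = ((10 + 5*0)*16)*(-40) = ((10 + 0)*16)*(-40) = (10*16)*(-40) = 160*(-40) = -6400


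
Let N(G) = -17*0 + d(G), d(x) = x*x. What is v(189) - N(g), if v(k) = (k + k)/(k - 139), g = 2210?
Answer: -122102311/25 ≈ -4.8841e+6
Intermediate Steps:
v(k) = 2*k/(-139 + k) (v(k) = (2*k)/(-139 + k) = 2*k/(-139 + k))
d(x) = x²
N(G) = G² (N(G) = -17*0 + G² = 0 + G² = G²)
v(189) - N(g) = 2*189/(-139 + 189) - 1*2210² = 2*189/50 - 1*4884100 = 2*189*(1/50) - 4884100 = 189/25 - 4884100 = -122102311/25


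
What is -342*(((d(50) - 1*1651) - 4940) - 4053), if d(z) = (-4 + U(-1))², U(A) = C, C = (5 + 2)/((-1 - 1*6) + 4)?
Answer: 3626530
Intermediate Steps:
C = -7/3 (C = 7/((-1 - 6) + 4) = 7/(-7 + 4) = 7/(-3) = 7*(-⅓) = -7/3 ≈ -2.3333)
U(A) = -7/3
d(z) = 361/9 (d(z) = (-4 - 7/3)² = (-19/3)² = 361/9)
-342*(((d(50) - 1*1651) - 4940) - 4053) = -342*(((361/9 - 1*1651) - 4940) - 4053) = -342*(((361/9 - 1651) - 4940) - 4053) = -342*((-14498/9 - 4940) - 4053) = -342*(-58958/9 - 4053) = -342*(-95435/9) = 3626530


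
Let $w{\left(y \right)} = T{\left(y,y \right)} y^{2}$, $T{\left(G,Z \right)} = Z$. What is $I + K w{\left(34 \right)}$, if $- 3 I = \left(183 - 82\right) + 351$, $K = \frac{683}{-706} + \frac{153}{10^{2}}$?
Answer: $\frac{581414702}{26475} \approx 21961.0$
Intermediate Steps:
$w{\left(y \right)} = y^{3}$ ($w{\left(y \right)} = y y^{2} = y^{3}$)
$K = \frac{19859}{35300}$ ($K = 683 \left(- \frac{1}{706}\right) + \frac{153}{100} = - \frac{683}{706} + 153 \cdot \frac{1}{100} = - \frac{683}{706} + \frac{153}{100} = \frac{19859}{35300} \approx 0.56258$)
$I = - \frac{452}{3}$ ($I = - \frac{\left(183 - 82\right) + 351}{3} = - \frac{101 + 351}{3} = \left(- \frac{1}{3}\right) 452 = - \frac{452}{3} \approx -150.67$)
$I + K w{\left(34 \right)} = - \frac{452}{3} + \frac{19859 \cdot 34^{3}}{35300} = - \frac{452}{3} + \frac{19859}{35300} \cdot 39304 = - \frac{452}{3} + \frac{195134534}{8825} = \frac{581414702}{26475}$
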